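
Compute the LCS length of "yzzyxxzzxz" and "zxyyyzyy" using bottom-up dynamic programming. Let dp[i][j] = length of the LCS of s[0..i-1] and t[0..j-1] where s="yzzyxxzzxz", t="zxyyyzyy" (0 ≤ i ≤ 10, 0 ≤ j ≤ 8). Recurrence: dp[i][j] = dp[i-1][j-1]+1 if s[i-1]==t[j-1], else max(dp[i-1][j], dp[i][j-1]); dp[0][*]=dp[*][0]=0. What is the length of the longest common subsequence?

3

   ''  z  x  y  y  y  z  y  y
''  0  0  0  0  0  0  0  0  0
 y  0  0  0  1  1  1  1  1  1
 z  0  1  1  1  1  1  2  2  2
 z  0  1  1  1  1  1  2  2  2
 y  0  1  1  2  2  2  2  3  3
 x  0  1  2  2  2  2  2  3  3
 x  0  1  2  2  2  2  2  3  3
 z  0  1  2  2  2  2  3  3  3
 z  0  1  2  2  2  2  3  3  3
 x  0  1  2  2  2  2  3  3  3
 z  0  1  2  2  2  2  3  3  3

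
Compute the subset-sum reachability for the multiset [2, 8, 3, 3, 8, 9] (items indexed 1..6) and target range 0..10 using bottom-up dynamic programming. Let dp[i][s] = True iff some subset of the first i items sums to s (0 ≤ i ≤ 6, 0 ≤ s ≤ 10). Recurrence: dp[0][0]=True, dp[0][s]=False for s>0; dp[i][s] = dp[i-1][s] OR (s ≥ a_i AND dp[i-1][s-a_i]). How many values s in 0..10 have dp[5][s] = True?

7

i\s   0   1   2   3   4   5   6   7   8   9  10
  0   T   F   F   F   F   F   F   F   F   F   F
  1   T   F   T   F   F   F   F   F   F   F   F
  2   T   F   T   F   F   F   F   F   T   F   T
  3   T   F   T   T   F   T   F   F   T   F   T
  4   T   F   T   T   F   T   T   F   T   F   T
  5   T   F   T   T   F   T   T   F   T   F   T
  6   T   F   T   T   F   T   T   F   T   T   T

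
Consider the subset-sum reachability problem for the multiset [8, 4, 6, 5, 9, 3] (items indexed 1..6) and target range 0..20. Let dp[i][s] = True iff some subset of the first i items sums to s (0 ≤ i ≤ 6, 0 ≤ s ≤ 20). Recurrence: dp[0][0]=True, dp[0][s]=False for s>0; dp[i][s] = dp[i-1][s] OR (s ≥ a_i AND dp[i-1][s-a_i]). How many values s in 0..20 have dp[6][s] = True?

19

i\s   0   1   2   3   4   5   6   7   8   9  10  11  12  13  14  15  16  17  18  19  20
  0   T   F   F   F   F   F   F   F   F   F   F   F   F   F   F   F   F   F   F   F   F
  1   T   F   F   F   F   F   F   F   T   F   F   F   F   F   F   F   F   F   F   F   F
  2   T   F   F   F   T   F   F   F   T   F   F   F   T   F   F   F   F   F   F   F   F
  3   T   F   F   F   T   F   T   F   T   F   T   F   T   F   T   F   F   F   T   F   F
  4   T   F   F   F   T   T   T   F   T   T   T   T   T   T   T   T   F   T   T   T   F
  5   T   F   F   F   T   T   T   F   T   T   T   T   T   T   T   T   F   T   T   T   T
  6   T   F   F   T   T   T   T   T   T   T   T   T   T   T   T   T   T   T   T   T   T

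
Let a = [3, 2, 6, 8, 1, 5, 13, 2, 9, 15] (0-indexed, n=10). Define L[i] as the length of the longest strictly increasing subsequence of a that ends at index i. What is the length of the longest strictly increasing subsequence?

   i    0    1    2    3    4    5    6    7    8    9
a[i]    3    2    6    8    1    5   13    2    9   15
L[i]    1    1    2    3    1    2    4    2    4    5

5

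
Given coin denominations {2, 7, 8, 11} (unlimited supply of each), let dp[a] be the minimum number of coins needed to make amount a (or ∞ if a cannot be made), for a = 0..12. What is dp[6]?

3

 a  0  1  2  3  4  5  6  7  8  9 10 11 12
dp  0  -  1  -  2  -  3  1  1  2  2  1  3
(- denotes ∞ / unreachable)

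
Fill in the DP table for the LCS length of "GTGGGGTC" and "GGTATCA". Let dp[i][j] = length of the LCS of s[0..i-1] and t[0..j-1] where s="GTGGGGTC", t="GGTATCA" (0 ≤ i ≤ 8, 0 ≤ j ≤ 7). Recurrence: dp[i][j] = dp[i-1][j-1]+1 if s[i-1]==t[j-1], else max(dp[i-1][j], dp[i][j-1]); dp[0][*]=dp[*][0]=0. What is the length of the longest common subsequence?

4

   ''  G  G  T  A  T  C  A
''  0  0  0  0  0  0  0  0
 G  0  1  1  1  1  1  1  1
 T  0  1  1  2  2  2  2  2
 G  0  1  2  2  2  2  2  2
 G  0  1  2  2  2  2  2  2
 G  0  1  2  2  2  2  2  2
 G  0  1  2  2  2  2  2  2
 T  0  1  2  3  3  3  3  3
 C  0  1  2  3  3  3  4  4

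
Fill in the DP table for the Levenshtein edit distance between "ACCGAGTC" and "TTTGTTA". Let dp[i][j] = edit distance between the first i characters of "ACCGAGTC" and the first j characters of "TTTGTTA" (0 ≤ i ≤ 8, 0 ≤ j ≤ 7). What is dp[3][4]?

   ''  T  T  T  G  T  T  A
''  0  1  2  3  4  5  6  7
 A  1  1  2  3  4  5  6  6
 C  2  2  2  3  4  5  6  7
 C  3  3  3  3  4  5  6  7
 G  4  4  4  4  3  4  5  6
 A  5  5  5  5  4  4  5  5
 G  6  6  6  6  5  5  5  6
 T  7  6  6  6  6  5  5  6
 C  8  7  7  7  7  6  6  6

4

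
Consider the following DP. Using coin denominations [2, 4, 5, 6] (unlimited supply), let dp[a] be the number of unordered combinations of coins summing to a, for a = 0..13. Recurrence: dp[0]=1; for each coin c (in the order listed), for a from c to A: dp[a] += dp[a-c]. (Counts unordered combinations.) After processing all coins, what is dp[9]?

2

after  coin     0     1     2     3     4     5     6     7     8     9    10    11    12    13
          2     1     0     1     0     1     0     1     0     1     0     1     0     1     0
          4     1     0     1     0     2     0     2     0     3     0     3     0     4     0
          5     1     0     1     0     2     1     2     1     3     2     4     2     5     3
          6     1     0     1     0     2     1     3     1     4     2     6     3     8     4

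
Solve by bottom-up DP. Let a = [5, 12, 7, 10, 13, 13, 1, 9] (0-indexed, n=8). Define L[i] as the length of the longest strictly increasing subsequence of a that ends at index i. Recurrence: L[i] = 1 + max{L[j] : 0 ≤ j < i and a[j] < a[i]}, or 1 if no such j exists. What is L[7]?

   i    0    1    2    3    4    5    6    7
a[i]    5   12    7   10   13   13    1    9
L[i]    1    2    2    3    4    4    1    3

3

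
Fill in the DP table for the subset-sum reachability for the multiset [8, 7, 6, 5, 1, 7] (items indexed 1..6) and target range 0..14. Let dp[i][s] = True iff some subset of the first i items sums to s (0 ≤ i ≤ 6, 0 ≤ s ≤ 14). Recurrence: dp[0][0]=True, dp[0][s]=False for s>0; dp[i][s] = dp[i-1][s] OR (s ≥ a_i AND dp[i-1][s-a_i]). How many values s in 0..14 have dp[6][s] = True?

i\s   0   1   2   3   4   5   6   7   8   9  10  11  12  13  14
  0   T   F   F   F   F   F   F   F   F   F   F   F   F   F   F
  1   T   F   F   F   F   F   F   F   T   F   F   F   F   F   F
  2   T   F   F   F   F   F   F   T   T   F   F   F   F   F   F
  3   T   F   F   F   F   F   T   T   T   F   F   F   F   T   T
  4   T   F   F   F   F   T   T   T   T   F   F   T   T   T   T
  5   T   T   F   F   F   T   T   T   T   T   F   T   T   T   T
  6   T   T   F   F   F   T   T   T   T   T   F   T   T   T   T

11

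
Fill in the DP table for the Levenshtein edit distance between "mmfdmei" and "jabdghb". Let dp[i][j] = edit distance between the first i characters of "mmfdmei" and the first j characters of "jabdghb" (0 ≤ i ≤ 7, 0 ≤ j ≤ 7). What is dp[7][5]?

6

   ''  j  a  b  d  g  h  b
''  0  1  2  3  4  5  6  7
 m  1  1  2  3  4  5  6  7
 m  2  2  2  3  4  5  6  7
 f  3  3  3  3  4  5  6  7
 d  4  4  4  4  3  4  5  6
 m  5  5  5  5  4  4  5  6
 e  6  6  6  6  5  5  5  6
 i  7  7  7  7  6  6  6  6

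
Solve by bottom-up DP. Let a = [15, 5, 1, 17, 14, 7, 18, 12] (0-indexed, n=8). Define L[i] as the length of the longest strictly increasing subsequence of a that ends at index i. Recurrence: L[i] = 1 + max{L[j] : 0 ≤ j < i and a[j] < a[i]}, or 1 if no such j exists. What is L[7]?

   i    0    1    2    3    4    5    6    7
a[i]   15    5    1   17   14    7   18   12
L[i]    1    1    1    2    2    2    3    3

3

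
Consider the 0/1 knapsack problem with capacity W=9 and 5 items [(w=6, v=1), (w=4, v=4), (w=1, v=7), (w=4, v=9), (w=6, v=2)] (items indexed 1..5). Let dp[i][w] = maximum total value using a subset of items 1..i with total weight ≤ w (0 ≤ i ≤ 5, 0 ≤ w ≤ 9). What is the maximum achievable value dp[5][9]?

20

i\w   0   1   2   3   4   5   6   7   8   9
  0   0   0   0   0   0   0   0   0   0   0
  1   0   0   0   0   0   0   1   1   1   1
  2   0   0   0   0   4   4   4   4   4   4
  3   0   7   7   7   7  11  11  11  11  11
  4   0   7   7   7   9  16  16  16  16  20
  5   0   7   7   7   9  16  16  16  16  20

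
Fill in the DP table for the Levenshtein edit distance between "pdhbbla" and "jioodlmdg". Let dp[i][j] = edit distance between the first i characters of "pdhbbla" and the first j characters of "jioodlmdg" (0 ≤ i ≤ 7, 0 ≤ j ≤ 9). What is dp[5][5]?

   ''  j  i  o  o  d  l  m  d  g
''  0  1  2  3  4  5  6  7  8  9
 p  1  1  2  3  4  5  6  7  8  9
 d  2  2  2  3  4  4  5  6  7  8
 h  3  3  3  3  4  5  5  6  7  8
 b  4  4  4  4  4  5  6  6  7  8
 b  5  5  5  5  5  5  6  7  7  8
 l  6  6  6  6  6  6  5  6  7  8
 a  7  7  7  7  7  7  6  6  7  8

5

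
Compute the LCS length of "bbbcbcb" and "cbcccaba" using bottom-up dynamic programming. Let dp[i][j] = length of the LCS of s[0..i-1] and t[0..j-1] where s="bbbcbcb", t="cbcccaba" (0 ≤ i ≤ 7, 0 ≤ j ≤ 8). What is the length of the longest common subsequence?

   ''  c  b  c  c  c  a  b  a
''  0  0  0  0  0  0  0  0  0
 b  0  0  1  1  1  1  1  1  1
 b  0  0  1  1  1  1  1  2  2
 b  0  0  1  1  1  1  1  2  2
 c  0  1  1  2  2  2  2  2  2
 b  0  1  2  2  2  2  2  3  3
 c  0  1  2  3  3  3  3  3  3
 b  0  1  2  3  3  3  3  4  4

4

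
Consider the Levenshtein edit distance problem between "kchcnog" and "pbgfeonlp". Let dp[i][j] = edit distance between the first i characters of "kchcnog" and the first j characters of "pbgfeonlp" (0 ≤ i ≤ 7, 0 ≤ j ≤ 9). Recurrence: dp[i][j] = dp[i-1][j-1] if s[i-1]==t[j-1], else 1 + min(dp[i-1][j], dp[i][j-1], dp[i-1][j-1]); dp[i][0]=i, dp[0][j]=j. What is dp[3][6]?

   ''  p  b  g  f  e  o  n  l  p
''  0  1  2  3  4  5  6  7  8  9
 k  1  1  2  3  4  5  6  7  8  9
 c  2  2  2  3  4  5  6  7  8  9
 h  3  3  3  3  4  5  6  7  8  9
 c  4  4  4  4  4  5  6  7  8  9
 n  5  5  5  5  5  5  6  6  7  8
 o  6  6  6  6  6  6  5  6  7  8
 g  7  7  7  6  7  7  6  6  7  8

6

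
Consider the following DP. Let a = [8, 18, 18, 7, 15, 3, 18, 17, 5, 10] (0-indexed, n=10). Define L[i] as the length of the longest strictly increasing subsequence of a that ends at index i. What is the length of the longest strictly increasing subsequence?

   i    0    1    2    3    4    5    6    7    8    9
a[i]    8   18   18    7   15    3   18   17    5   10
L[i]    1    2    2    1    2    1    3    3    2    3

3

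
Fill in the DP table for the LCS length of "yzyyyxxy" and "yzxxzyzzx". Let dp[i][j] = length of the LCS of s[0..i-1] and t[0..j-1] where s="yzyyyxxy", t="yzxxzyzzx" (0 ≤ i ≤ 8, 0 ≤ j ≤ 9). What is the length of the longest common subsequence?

   ''  y  z  x  x  z  y  z  z  x
''  0  0  0  0  0  0  0  0  0  0
 y  0  1  1  1  1  1  1  1  1  1
 z  0  1  2  2  2  2  2  2  2  2
 y  0  1  2  2  2  2  3  3  3  3
 y  0  1  2  2  2  2  3  3  3  3
 y  0  1  2  2  2  2  3  3  3  3
 x  0  1  2  3  3  3  3  3  3  4
 x  0  1  2  3  4  4  4  4  4  4
 y  0  1  2  3  4  4  5  5  5  5

5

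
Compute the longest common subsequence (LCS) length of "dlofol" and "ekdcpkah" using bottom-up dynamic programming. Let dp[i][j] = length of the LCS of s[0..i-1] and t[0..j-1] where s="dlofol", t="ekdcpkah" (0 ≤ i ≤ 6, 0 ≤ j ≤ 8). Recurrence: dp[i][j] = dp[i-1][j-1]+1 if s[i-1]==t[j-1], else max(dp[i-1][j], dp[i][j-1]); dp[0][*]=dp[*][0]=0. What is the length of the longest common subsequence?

1

   ''  e  k  d  c  p  k  a  h
''  0  0  0  0  0  0  0  0  0
 d  0  0  0  1  1  1  1  1  1
 l  0  0  0  1  1  1  1  1  1
 o  0  0  0  1  1  1  1  1  1
 f  0  0  0  1  1  1  1  1  1
 o  0  0  0  1  1  1  1  1  1
 l  0  0  0  1  1  1  1  1  1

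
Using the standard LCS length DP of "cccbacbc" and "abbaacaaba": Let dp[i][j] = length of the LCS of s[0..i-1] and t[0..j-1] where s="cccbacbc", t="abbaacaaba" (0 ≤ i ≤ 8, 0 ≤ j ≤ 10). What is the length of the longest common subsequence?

4

   ''  a  b  b  a  a  c  a  a  b  a
''  0  0  0  0  0  0  0  0  0  0  0
 c  0  0  0  0  0  0  1  1  1  1  1
 c  0  0  0  0  0  0  1  1  1  1  1
 c  0  0  0  0  0  0  1  1  1  1  1
 b  0  0  1  1  1  1  1  1  1  2  2
 a  0  1  1  1  2  2  2  2  2  2  3
 c  0  1  1  1  2  2  3  3  3  3  3
 b  0  1  2  2  2  2  3  3  3  4  4
 c  0  1  2  2  2  2  3  3  3  4  4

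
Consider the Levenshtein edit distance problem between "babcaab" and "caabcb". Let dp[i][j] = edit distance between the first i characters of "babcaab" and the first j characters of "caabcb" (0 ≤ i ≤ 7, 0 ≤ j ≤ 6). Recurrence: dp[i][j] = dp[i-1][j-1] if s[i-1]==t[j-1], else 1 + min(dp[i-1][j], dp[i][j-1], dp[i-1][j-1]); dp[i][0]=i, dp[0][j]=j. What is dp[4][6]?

   ''  c  a  a  b  c  b
''  0  1  2  3  4  5  6
 b  1  1  2  3  3  4  5
 a  2  2  1  2  3  4  5
 b  3  3  2  2  2  3  4
 c  4  3  3  3  3  2  3
 a  5  4  3  3  4  3  3
 a  6  5  4  3  4  4  4
 b  7  6  5  4  3  4  4

3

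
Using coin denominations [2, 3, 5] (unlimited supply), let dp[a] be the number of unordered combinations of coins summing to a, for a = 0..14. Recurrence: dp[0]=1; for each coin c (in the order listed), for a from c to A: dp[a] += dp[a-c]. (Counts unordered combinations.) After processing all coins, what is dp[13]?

after  coin     0     1     2     3     4     5     6     7     8     9    10    11    12    13    14
          2     1     0     1     0     1     0     1     0     1     0     1     0     1     0     1
          3     1     0     1     1     1     1     2     1     2     2     2     2     3     2     3
          5     1     0     1     1     1     2     2     2     3     3     4     4     5     5     6

5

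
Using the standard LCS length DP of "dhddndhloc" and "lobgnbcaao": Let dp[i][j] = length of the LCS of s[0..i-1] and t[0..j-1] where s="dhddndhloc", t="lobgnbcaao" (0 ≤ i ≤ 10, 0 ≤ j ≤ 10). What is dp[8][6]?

   ''  l  o  b  g  n  b  c  a  a  o
''  0  0  0  0  0  0  0  0  0  0  0
 d  0  0  0  0  0  0  0  0  0  0  0
 h  0  0  0  0  0  0  0  0  0  0  0
 d  0  0  0  0  0  0  0  0  0  0  0
 d  0  0  0  0  0  0  0  0  0  0  0
 n  0  0  0  0  0  1  1  1  1  1  1
 d  0  0  0  0  0  1  1  1  1  1  1
 h  0  0  0  0  0  1  1  1  1  1  1
 l  0  1  1  1  1  1  1  1  1  1  1
 o  0  1  2  2  2  2  2  2  2  2  2
 c  0  1  2  2  2  2  2  3  3  3  3

1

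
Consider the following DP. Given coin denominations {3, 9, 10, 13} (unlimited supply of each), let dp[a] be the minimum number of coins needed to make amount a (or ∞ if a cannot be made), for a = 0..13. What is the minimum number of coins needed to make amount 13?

1

 a  0  1  2  3  4  5  6  7  8  9 10 11 12 13
dp  0  -  -  1  -  -  2  -  -  1  1  -  2  1
(- denotes ∞ / unreachable)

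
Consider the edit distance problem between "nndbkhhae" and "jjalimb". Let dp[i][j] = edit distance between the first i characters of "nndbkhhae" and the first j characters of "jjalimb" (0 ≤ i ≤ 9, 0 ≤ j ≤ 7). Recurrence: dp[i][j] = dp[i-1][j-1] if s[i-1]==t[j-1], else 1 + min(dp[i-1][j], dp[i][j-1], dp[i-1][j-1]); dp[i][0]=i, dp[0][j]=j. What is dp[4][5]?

   ''  j  j  a  l  i  m  b
''  0  1  2  3  4  5  6  7
 n  1  1  2  3  4  5  6  7
 n  2  2  2  3  4  5  6  7
 d  3  3  3  3  4  5  6  7
 b  4  4  4  4  4  5  6  6
 k  5  5  5  5  5  5  6  7
 h  6  6  6  6  6  6  6  7
 h  7  7  7  7  7  7  7  7
 a  8  8  8  7  8  8  8  8
 e  9  9  9  8  8  9  9  9

5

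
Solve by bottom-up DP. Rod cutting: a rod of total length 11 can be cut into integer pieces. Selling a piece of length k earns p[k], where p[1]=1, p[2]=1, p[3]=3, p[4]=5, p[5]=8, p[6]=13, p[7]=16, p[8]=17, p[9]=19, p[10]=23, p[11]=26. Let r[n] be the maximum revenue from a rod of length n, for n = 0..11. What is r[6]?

   n    0    1    2    3    4    5    6    7    8    9   10   11
r[n]    0    1    2    3    5    8   13   16   17   19   23   26

13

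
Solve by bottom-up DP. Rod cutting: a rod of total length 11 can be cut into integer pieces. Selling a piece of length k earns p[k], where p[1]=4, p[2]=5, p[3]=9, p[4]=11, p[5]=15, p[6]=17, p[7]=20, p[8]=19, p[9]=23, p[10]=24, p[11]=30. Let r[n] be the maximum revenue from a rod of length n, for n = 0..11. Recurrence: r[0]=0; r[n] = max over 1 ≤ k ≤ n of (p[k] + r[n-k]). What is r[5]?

20

   n    0    1    2    3    4    5    6    7    8    9   10   11
r[n]    0    4    8   12   16   20   24   28   32   36   40   44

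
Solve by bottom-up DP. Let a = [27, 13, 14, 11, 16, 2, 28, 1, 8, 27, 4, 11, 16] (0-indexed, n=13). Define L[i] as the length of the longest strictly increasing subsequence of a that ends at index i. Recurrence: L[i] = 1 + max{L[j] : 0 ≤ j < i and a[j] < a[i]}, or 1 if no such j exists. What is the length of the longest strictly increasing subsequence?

4

   i    0    1    2    3    4    5    6    7    8    9   10   11   12
a[i]   27   13   14   11   16    2   28    1    8   27    4   11   16
L[i]    1    1    2    1    3    1    4    1    2    4    2    3    4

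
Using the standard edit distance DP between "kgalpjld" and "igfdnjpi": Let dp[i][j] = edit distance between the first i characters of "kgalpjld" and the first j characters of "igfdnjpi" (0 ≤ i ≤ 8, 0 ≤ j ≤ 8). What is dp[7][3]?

   ''  i  g  f  d  n  j  p  i
''  0  1  2  3  4  5  6  7  8
 k  1  1  2  3  4  5  6  7  8
 g  2  2  1  2  3  4  5  6  7
 a  3  3  2  2  3  4  5  6  7
 l  4  4  3  3  3  4  5  6  7
 p  5  5  4  4  4  4  5  5  6
 j  6  6  5  5  5  5  4  5  6
 l  7  7  6  6  6  6  5  5  6
 d  8  8  7  7  6  7  6  6  6

6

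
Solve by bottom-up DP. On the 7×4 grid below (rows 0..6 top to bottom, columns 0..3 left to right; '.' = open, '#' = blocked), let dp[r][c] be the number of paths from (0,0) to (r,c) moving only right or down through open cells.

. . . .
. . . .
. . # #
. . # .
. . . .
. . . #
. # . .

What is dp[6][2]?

11

r\c   0   1   2   3
  0   1   1   1   1
  1   1   2   3   4
  2   1   3   0   0
  3   1   4   0   0
  4   1   5   5   5
  5   1   6  11   0
  6   1   0  11  11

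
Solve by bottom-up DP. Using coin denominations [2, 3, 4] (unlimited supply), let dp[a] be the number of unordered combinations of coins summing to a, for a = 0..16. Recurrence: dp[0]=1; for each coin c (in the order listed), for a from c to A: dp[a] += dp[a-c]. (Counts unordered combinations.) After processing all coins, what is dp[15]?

after  coin     0     1     2     3     4     5     6     7     8     9    10    11    12    13    14    15    16
          2     1     0     1     0     1     0     1     0     1     0     1     0     1     0     1     0     1
          3     1     0     1     1     1     1     2     1     2     2     2     2     3     2     3     3     3
          4     1     0     1     1     2     1     3     2     4     3     5     4     7     5     8     7    10

7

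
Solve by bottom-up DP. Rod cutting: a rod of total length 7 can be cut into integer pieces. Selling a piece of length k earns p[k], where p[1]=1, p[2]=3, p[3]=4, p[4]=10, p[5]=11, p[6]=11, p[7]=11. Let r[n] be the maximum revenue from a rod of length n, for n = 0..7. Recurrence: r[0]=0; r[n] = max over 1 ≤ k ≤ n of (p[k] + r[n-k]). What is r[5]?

   n    0    1    2    3    4    5    6    7
r[n]    0    1    3    4   10   11   13   14

11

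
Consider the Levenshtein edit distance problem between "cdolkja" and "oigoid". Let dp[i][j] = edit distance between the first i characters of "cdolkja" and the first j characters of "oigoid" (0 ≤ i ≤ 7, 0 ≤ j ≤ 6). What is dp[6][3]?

5

   ''  o  i  g  o  i  d
''  0  1  2  3  4  5  6
 c  1  1  2  3  4  5  6
 d  2  2  2  3  4  5  5
 o  3  2  3  3  3  4  5
 l  4  3  3  4  4  4  5
 k  5  4  4  4  5  5  5
 j  6  5  5  5  5  6  6
 a  7  6  6  6  6  6  7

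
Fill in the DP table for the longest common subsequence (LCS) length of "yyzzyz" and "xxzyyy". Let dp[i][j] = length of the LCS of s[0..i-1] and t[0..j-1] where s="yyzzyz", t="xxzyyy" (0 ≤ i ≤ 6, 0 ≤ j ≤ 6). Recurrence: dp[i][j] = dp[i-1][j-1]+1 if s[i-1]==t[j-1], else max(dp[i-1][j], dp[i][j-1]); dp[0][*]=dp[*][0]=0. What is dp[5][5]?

   ''  x  x  z  y  y  y
''  0  0  0  0  0  0  0
 y  0  0  0  0  1  1  1
 y  0  0  0  0  1  2  2
 z  0  0  0  1  1  2  2
 z  0  0  0  1  1  2  2
 y  0  0  0  1  2  2  3
 z  0  0  0  1  2  2  3

2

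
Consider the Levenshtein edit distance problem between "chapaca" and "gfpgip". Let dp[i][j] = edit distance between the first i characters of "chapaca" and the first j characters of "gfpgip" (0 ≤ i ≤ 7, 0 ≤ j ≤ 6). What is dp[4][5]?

5

   ''  g  f  p  g  i  p
''  0  1  2  3  4  5  6
 c  1  1  2  3  4  5  6
 h  2  2  2  3  4  5  6
 a  3  3  3  3  4  5  6
 p  4  4  4  3  4  5  5
 a  5  5  5  4  4  5  6
 c  6  6  6  5  5  5  6
 a  7  7  7  6  6  6  6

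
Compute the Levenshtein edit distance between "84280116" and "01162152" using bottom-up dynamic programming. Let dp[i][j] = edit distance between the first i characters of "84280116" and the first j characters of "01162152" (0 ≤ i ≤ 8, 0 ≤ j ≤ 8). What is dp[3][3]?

3

   ''  0  1  1  6  2  1  5  2
''  0  1  2  3  4  5  6  7  8
 8  1  1  2  3  4  5  6  7  8
 4  2  2  2  3  4  5  6  7  8
 2  3  3  3  3  4  4  5  6  7
 8  4  4  4  4  4  5  5  6  7
 0  5  4  5  5  5  5  6  6  7
 1  6  5  4  5  6  6  5  6  7
 1  7  6  5  4  5  6  6  6  7
 6  8  7  6  5  4  5  6  7  7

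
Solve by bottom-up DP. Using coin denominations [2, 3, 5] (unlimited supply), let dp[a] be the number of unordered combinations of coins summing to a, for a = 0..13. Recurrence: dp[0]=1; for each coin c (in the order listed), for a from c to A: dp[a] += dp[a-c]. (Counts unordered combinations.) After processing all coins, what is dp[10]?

after  coin     0     1     2     3     4     5     6     7     8     9    10    11    12    13
          2     1     0     1     0     1     0     1     0     1     0     1     0     1     0
          3     1     0     1     1     1     1     2     1     2     2     2     2     3     2
          5     1     0     1     1     1     2     2     2     3     3     4     4     5     5

4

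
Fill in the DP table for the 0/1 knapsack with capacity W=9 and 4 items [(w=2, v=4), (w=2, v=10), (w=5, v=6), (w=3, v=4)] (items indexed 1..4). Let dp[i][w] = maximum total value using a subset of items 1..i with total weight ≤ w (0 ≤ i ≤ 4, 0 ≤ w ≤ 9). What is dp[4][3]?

i\w   0   1   2   3   4   5   6   7   8   9
  0   0   0   0   0   0   0   0   0   0   0
  1   0   0   4   4   4   4   4   4   4   4
  2   0   0  10  10  14  14  14  14  14  14
  3   0   0  10  10  14  14  14  16  16  20
  4   0   0  10  10  14  14  14  18  18  20

10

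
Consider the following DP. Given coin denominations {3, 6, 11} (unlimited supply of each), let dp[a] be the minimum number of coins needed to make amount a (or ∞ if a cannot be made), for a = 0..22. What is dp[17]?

 a  0  1  2  3  4  5  6  7  8  9 10 11 12 13 14 15 16 17 18 19 20 21 22
dp  0  -  -  1  -  -  1  -  -  2  -  1  2  -  2  3  -  2  3  -  3  4  2
(- denotes ∞ / unreachable)

2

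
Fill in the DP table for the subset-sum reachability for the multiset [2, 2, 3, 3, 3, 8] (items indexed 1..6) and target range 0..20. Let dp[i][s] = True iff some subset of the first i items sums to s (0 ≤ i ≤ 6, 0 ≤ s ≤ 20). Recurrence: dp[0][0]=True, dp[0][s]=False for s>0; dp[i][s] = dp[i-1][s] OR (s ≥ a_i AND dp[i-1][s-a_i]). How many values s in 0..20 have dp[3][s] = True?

i\s   0   1   2   3   4   5   6   7   8   9  10  11  12  13  14  15  16  17  18  19  20
  0   T   F   F   F   F   F   F   F   F   F   F   F   F   F   F   F   F   F   F   F   F
  1   T   F   T   F   F   F   F   F   F   F   F   F   F   F   F   F   F   F   F   F   F
  2   T   F   T   F   T   F   F   F   F   F   F   F   F   F   F   F   F   F   F   F   F
  3   T   F   T   T   T   T   F   T   F   F   F   F   F   F   F   F   F   F   F   F   F
  4   T   F   T   T   T   T   T   T   T   F   T   F   F   F   F   F   F   F   F   F   F
  5   T   F   T   T   T   T   T   T   T   T   T   T   F   T   F   F   F   F   F   F   F
  6   T   F   T   T   T   T   T   T   T   T   T   T   T   T   T   T   T   T   T   T   F

6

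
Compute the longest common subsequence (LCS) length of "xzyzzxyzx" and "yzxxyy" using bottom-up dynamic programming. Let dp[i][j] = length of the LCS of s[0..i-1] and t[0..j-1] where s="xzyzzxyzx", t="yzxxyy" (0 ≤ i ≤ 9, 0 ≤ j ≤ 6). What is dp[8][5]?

   ''  y  z  x  x  y  y
''  0  0  0  0  0  0  0
 x  0  0  0  1  1  1  1
 z  0  0  1  1  1  1  1
 y  0  1  1  1  1  2  2
 z  0  1  2  2  2  2  2
 z  0  1  2  2  2  2  2
 x  0  1  2  3  3  3  3
 y  0  1  2  3  3  4  4
 z  0  1  2  3  3  4  4
 x  0  1  2  3  4  4  4

4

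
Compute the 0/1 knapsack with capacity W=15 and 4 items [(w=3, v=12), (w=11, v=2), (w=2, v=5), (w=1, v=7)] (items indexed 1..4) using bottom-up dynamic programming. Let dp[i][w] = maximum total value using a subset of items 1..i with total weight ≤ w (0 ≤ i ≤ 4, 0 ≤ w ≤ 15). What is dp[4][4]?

19

i\w   0   1   2   3   4   5   6   7   8   9  10  11  12  13  14  15
  0   0   0   0   0   0   0   0   0   0   0   0   0   0   0   0   0
  1   0   0   0  12  12  12  12  12  12  12  12  12  12  12  12  12
  2   0   0   0  12  12  12  12  12  12  12  12  12  12  12  14  14
  3   0   0   5  12  12  17  17  17  17  17  17  17  17  17  17  17
  4   0   7   7  12  19  19  24  24  24  24  24  24  24  24  24  24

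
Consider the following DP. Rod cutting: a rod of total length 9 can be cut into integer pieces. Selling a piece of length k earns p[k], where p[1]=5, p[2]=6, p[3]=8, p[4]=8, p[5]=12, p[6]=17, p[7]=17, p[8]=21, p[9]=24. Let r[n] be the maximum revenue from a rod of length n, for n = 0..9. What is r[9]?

45

   n    0    1    2    3    4    5    6    7    8    9
r[n]    0    5   10   15   20   25   30   35   40   45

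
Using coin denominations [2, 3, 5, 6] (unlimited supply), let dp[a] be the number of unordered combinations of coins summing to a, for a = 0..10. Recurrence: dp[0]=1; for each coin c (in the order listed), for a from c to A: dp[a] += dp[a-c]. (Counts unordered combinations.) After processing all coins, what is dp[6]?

3

after  coin     0     1     2     3     4     5     6     7     8     9    10
          2     1     0     1     0     1     0     1     0     1     0     1
          3     1     0     1     1     1     1     2     1     2     2     2
          5     1     0     1     1     1     2     2     2     3     3     4
          6     1     0     1     1     1     2     3     2     4     4     5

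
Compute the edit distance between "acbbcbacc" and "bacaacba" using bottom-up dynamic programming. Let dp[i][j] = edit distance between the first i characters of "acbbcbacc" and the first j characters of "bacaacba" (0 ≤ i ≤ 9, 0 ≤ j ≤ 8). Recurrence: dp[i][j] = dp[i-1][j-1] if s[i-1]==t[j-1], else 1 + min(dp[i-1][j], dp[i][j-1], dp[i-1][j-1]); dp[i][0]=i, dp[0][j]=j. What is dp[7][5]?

4

   ''  b  a  c  a  a  c  b  a
''  0  1  2  3  4  5  6  7  8
 a  1  1  1  2  3  4  5  6  7
 c  2  2  2  1  2  3  4  5  6
 b  3  2  3  2  2  3  4  4  5
 b  4  3  3  3  3  3  4  4  5
 c  5  4  4  3  4  4  3  4  5
 b  6  5  5  4  4  5  4  3  4
 a  7  6  5  5  4  4  5  4  3
 c  8  7  6  5  5  5  4  5  4
 c  9  8  7  6  6  6  5  5  5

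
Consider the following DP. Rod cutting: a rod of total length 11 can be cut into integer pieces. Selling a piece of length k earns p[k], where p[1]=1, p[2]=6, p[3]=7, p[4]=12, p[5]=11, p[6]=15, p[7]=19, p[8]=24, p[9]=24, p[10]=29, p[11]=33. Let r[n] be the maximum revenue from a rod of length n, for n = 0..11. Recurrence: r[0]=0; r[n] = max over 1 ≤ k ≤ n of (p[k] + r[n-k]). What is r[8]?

24

   n    0    1    2    3    4    5    6    7    8    9   10   11
r[n]    0    1    6    7   12   13   18   19   24   25   30   33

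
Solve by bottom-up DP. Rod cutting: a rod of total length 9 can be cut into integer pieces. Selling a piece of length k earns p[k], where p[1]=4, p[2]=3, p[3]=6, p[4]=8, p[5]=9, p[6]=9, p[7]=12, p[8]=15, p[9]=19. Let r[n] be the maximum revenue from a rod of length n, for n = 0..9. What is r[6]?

   n    0    1    2    3    4    5    6    7    8    9
r[n]    0    4    8   12   16   20   24   28   32   36

24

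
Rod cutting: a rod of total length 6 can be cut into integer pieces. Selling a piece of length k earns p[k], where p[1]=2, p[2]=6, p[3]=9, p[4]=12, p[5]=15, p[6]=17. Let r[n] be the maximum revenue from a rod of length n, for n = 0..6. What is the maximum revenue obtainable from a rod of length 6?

18

   n    0    1    2    3    4    5    6
r[n]    0    2    6    9   12   15   18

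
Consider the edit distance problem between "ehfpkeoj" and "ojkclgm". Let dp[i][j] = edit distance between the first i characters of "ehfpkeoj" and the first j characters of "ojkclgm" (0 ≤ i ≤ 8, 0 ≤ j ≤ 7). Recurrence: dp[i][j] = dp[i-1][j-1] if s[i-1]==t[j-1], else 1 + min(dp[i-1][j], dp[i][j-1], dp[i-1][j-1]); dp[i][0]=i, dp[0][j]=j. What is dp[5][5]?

   ''  o  j  k  c  l  g  m
''  0  1  2  3  4  5  6  7
 e  1  1  2  3  4  5  6  7
 h  2  2  2  3  4  5  6  7
 f  3  3  3  3  4  5  6  7
 p  4  4  4  4  4  5  6  7
 k  5  5  5  4  5  5  6  7
 e  6  6  6  5  5  6  6  7
 o  7  6  7  6  6  6  7  7
 j  8  7  6  7  7  7  7  8

5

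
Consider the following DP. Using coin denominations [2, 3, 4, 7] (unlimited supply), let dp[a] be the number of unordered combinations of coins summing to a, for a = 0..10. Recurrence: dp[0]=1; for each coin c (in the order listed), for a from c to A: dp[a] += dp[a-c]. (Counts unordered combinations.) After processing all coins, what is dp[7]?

3

after  coin     0     1     2     3     4     5     6     7     8     9    10
          2     1     0     1     0     1     0     1     0     1     0     1
          3     1     0     1     1     1     1     2     1     2     2     2
          4     1     0     1     1     2     1     3     2     4     3     5
          7     1     0     1     1     2     1     3     3     4     4     6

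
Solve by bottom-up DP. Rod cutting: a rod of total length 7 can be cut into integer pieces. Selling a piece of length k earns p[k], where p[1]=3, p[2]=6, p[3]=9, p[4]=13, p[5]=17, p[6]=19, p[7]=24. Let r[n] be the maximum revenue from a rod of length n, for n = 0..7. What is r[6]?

20

   n    0    1    2    3    4    5    6    7
r[n]    0    3    6    9   13   17   20   24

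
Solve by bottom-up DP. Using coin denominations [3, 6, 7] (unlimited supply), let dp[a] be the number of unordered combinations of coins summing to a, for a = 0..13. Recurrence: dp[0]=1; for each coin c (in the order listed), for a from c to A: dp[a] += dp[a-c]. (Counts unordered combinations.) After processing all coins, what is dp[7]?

after  coin     0     1     2     3     4     5     6     7     8     9    10    11    12    13
          3     1     0     0     1     0     0     1     0     0     1     0     0     1     0
          6     1     0     0     1     0     0     2     0     0     2     0     0     3     0
          7     1     0     0     1     0     0     2     1     0     2     1     0     3     2

1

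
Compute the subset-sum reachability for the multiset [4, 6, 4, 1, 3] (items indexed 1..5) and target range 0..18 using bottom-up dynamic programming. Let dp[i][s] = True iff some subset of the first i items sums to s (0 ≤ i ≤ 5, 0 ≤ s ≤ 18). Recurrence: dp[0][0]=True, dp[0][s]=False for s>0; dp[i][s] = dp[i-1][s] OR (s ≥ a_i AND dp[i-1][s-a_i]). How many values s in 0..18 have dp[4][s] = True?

12

i\s   0   1   2   3   4   5   6   7   8   9  10  11  12  13  14  15  16  17  18
  0   T   F   F   F   F   F   F   F   F   F   F   F   F   F   F   F   F   F   F
  1   T   F   F   F   T   F   F   F   F   F   F   F   F   F   F   F   F   F   F
  2   T   F   F   F   T   F   T   F   F   F   T   F   F   F   F   F   F   F   F
  3   T   F   F   F   T   F   T   F   T   F   T   F   F   F   T   F   F   F   F
  4   T   T   F   F   T   T   T   T   T   T   T   T   F   F   T   T   F   F   F
  5   T   T   F   T   T   T   T   T   T   T   T   T   T   T   T   T   F   T   T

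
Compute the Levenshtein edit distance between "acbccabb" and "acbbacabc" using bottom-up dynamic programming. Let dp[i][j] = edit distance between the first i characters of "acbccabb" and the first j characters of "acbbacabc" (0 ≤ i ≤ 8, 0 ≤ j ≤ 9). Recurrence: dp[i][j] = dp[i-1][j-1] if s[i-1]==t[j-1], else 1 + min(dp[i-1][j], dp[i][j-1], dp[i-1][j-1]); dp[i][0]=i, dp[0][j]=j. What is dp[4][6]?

2

   ''  a  c  b  b  a  c  a  b  c
''  0  1  2  3  4  5  6  7  8  9
 a  1  0  1  2  3  4  5  6  7  8
 c  2  1  0  1  2  3  4  5  6  7
 b  3  2  1  0  1  2  3  4  5  6
 c  4  3  2  1  1  2  2  3  4  5
 c  5  4  3  2  2  2  2  3  4  4
 a  6  5  4  3  3  2  3  2  3  4
 b  7  6  5  4  3  3  3  3  2  3
 b  8  7  6  5  4  4  4  4  3  3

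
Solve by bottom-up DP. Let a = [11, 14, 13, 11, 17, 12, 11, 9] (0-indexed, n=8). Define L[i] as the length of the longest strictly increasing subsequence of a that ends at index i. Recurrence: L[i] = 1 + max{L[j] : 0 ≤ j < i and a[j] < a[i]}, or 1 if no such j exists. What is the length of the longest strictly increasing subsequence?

   i    0    1    2    3    4    5    6    7
a[i]   11   14   13   11   17   12   11    9
L[i]    1    2    2    1    3    2    1    1

3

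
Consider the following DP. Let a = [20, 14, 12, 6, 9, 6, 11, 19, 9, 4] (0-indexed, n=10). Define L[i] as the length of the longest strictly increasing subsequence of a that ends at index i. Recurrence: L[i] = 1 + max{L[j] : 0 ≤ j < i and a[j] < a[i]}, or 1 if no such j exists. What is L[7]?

   i    0    1    2    3    4    5    6    7    8    9
a[i]   20   14   12    6    9    6   11   19    9    4
L[i]    1    1    1    1    2    1    3    4    2    1

4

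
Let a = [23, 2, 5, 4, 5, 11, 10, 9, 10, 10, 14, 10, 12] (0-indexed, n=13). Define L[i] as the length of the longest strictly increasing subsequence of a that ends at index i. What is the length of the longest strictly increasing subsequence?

6

   i    0    1    2    3    4    5    6    7    8    9   10   11   12
a[i]   23    2    5    4    5   11   10    9   10   10   14   10   12
L[i]    1    1    2    2    3    4    4    4    5    5    6    5    6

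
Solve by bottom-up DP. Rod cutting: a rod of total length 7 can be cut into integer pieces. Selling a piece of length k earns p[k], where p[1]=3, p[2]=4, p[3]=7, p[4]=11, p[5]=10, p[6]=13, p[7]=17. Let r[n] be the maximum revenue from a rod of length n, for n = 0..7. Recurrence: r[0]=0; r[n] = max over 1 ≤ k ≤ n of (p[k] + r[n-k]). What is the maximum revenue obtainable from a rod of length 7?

   n    0    1    2    3    4    5    6    7
r[n]    0    3    6    9   12   15   18   21

21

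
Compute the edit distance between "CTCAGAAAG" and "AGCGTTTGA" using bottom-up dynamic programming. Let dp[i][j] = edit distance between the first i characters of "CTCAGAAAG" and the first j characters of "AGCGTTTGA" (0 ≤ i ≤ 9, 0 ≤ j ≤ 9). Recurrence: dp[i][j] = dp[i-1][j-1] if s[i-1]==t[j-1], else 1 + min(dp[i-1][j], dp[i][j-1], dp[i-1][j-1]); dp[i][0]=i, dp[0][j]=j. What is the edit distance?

7

   ''  A  G  C  G  T  T  T  G  A
''  0  1  2  3  4  5  6  7  8  9
 C  1  1  2  2  3  4  5  6  7  8
 T  2  2  2  3  3  3  4  5  6  7
 C  3  3  3  2  3  4  4  5  6  7
 A  4  3  4  3  3  4  5  5  6  6
 G  5  4  3  4  3  4  5  6  5  6
 A  6  5  4  4  4  4  5  6  6  5
 A  7  6  5  5  5  5  5  6  7  6
 A  8  7  6  6  6  6  6  6  7  7
 G  9  8  7  7  6  7  7  7  6  7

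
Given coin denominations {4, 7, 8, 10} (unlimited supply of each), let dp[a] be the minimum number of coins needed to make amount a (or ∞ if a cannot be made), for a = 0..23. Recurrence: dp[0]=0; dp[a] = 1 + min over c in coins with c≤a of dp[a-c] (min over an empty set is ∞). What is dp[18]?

2

 a  0  1  2  3  4  5  6  7  8  9 10 11 12 13 14 15 16 17 18 19 20 21 22 23
dp  0  -  -  -  1  -  -  1  1  -  1  2  2  -  2  2  2  2  2  3  2  3  3  3
(- denotes ∞ / unreachable)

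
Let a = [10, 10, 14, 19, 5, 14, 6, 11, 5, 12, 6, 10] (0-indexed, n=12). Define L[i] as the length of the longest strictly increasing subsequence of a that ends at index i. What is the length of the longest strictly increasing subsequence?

   i    0    1    2    3    4    5    6    7    8    9   10   11
a[i]   10   10   14   19    5   14    6   11    5   12    6   10
L[i]    1    1    2    3    1    2    2    3    1    4    2    3

4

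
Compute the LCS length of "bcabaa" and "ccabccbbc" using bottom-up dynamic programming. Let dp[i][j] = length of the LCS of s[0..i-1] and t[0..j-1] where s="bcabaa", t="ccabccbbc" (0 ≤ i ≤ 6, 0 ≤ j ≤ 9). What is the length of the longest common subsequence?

   ''  c  c  a  b  c  c  b  b  c
''  0  0  0  0  0  0  0  0  0  0
 b  0  0  0  0  1  1  1  1  1  1
 c  0  1  1  1  1  2  2  2  2  2
 a  0  1  1  2  2  2  2  2  2  2
 b  0  1  1  2  3  3  3  3  3  3
 a  0  1  1  2  3  3  3  3  3  3
 a  0  1  1  2  3  3  3  3  3  3

3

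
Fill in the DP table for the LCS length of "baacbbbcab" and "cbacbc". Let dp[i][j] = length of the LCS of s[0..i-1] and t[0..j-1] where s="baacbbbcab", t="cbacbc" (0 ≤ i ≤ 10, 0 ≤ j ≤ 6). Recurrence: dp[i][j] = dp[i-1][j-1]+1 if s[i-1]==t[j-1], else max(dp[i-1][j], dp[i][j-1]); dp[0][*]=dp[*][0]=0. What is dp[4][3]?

2

   ''  c  b  a  c  b  c
''  0  0  0  0  0  0  0
 b  0  0  1  1  1  1  1
 a  0  0  1  2  2  2  2
 a  0  0  1  2  2  2  2
 c  0  1  1  2  3  3  3
 b  0  1  2  2  3  4  4
 b  0  1  2  2  3  4  4
 b  0  1  2  2  3  4  4
 c  0  1  2  2  3  4  5
 a  0  1  2  3  3  4  5
 b  0  1  2  3  3  4  5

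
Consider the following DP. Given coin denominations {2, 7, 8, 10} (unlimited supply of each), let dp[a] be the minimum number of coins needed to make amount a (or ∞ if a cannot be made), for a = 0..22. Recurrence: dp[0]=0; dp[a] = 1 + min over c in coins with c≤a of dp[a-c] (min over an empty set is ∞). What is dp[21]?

3

 a  0  1  2  3  4  5  6  7  8  9 10 11 12 13 14 15 16 17 18 19 20 21 22
dp  0  -  1  -  2  -  3  1  1  2  1  3  2  4  2  2  2  2  2  3  2  3  3
(- denotes ∞ / unreachable)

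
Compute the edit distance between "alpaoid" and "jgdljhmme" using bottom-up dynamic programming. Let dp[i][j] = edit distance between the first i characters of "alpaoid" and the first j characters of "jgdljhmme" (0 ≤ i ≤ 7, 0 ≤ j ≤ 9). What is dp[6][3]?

   ''  j  g  d  l  j  h  m  m  e
''  0  1  2  3  4  5  6  7  8  9
 a  1  1  2  3  4  5  6  7  8  9
 l  2  2  2  3  3  4  5  6  7  8
 p  3  3  3  3  4  4  5  6  7  8
 a  4  4  4  4  4  5  5  6  7  8
 o  5  5  5  5  5  5  6  6  7  8
 i  6  6  6  6  6  6  6  7  7  8
 d  7  7  7  6  7  7  7  7  8  8

6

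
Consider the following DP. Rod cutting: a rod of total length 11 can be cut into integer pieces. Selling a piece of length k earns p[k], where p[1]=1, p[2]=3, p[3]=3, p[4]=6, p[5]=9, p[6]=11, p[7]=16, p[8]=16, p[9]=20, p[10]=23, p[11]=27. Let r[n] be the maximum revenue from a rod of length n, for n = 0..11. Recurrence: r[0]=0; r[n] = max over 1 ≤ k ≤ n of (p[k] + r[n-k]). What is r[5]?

9

   n    0    1    2    3    4    5    6    7    8    9   10   11
r[n]    0    1    3    4    6    9   11   16   17   20   23   27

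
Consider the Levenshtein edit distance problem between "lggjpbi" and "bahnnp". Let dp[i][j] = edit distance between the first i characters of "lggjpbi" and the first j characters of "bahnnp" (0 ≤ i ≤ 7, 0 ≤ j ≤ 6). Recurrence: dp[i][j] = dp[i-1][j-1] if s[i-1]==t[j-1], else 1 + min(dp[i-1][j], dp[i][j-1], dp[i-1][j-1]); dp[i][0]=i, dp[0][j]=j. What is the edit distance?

   ''  b  a  h  n  n  p
''  0  1  2  3  4  5  6
 l  1  1  2  3  4  5  6
 g  2  2  2  3  4  5  6
 g  3  3  3  3  4  5  6
 j  4  4  4  4  4  5  6
 p  5  5  5  5  5  5  5
 b  6  5  6  6  6  6  6
 i  7  6  6  7  7  7  7

7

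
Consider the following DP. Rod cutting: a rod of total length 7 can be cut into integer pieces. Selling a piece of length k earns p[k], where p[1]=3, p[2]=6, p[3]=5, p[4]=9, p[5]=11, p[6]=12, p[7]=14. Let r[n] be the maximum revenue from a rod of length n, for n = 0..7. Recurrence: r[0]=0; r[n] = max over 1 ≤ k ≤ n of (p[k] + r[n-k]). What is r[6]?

18

   n    0    1    2    3    4    5    6    7
r[n]    0    3    6    9   12   15   18   21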